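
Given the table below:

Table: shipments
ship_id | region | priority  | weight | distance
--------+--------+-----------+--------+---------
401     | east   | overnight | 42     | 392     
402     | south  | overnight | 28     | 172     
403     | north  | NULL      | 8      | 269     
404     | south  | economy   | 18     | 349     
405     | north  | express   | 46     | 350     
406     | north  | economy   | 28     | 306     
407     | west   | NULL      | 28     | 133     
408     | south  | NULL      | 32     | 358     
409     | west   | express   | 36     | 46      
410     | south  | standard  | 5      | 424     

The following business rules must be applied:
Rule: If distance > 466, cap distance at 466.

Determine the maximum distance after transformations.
424

Step 1: Original maximum distance = 424
Step 2: Check cap of 466 against maximum
Step 3: No records exceed the cap (max 424 <= cap 466), so no capping applies
Step 4: Maximum after transformation = 424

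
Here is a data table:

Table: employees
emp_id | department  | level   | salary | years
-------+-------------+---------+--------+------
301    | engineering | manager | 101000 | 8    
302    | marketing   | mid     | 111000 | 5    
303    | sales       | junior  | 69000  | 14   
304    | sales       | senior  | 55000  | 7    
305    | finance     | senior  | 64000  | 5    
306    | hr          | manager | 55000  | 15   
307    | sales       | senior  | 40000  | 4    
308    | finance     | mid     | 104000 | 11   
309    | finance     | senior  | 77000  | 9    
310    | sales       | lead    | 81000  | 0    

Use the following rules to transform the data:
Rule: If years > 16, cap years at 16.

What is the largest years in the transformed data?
15

Step 1: Original maximum years = 15
Step 2: Check cap of 16 against maximum
Step 3: No records exceed the cap (max 15 <= cap 16), so no capping applies
Step 4: Maximum after transformation = 15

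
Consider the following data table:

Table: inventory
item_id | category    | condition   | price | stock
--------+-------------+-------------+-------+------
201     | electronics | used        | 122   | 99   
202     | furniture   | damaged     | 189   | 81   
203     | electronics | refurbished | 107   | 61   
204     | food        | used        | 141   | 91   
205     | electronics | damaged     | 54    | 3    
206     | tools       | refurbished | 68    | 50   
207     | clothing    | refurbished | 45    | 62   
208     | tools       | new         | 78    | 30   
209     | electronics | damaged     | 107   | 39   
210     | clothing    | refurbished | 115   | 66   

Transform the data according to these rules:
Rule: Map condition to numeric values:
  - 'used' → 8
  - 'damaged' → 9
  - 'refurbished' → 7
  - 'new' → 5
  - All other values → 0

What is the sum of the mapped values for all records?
76

Step 1: Apply mapping to each record
Step 2: Count by status:
  'used': 2 records × 8 = 16
  'damaged': 3 records × 9 = 27
  'refurbished': 4 records × 7 = 28
  'new': 1 records × 5 = 5
Step 3: Sum all mapped values = 76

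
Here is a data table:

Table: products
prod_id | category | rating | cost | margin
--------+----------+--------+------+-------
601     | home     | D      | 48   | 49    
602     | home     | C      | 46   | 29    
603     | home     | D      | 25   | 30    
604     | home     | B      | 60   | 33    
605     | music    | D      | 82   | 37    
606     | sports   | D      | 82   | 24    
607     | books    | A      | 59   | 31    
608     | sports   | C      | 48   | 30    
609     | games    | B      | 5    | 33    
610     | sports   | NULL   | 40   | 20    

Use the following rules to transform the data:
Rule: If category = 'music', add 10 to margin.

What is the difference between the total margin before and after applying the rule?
10

Step 1: Original sum of margin = 316
Step 2: 1 records have category = 'music'
Step 3: Each affected record changes by 10
Step 4: Total change = 1 × 10 = 10
Step 5: New sum = 316 + 10 = 326
Step 6: Difference = |326 - 316| = 10
        (Sum increased by 10)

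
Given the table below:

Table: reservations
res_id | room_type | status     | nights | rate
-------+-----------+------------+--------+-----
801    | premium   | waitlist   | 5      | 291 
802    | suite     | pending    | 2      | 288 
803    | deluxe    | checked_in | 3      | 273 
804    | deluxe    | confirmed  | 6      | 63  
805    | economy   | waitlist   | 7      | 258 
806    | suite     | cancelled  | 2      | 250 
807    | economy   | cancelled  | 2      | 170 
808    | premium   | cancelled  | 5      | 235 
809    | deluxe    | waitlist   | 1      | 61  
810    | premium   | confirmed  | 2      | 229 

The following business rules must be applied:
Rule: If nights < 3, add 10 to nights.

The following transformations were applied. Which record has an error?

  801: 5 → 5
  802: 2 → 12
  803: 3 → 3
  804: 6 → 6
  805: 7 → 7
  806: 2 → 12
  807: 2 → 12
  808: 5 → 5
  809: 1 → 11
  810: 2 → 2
Record 810 has an error. The correct transformed value should be 12, not 2.

Step 1: Check each record against the rule
Step 2: Record 810 has nights = 2
Step 3: Since 2 < 3, the bonus should have been applied
Step 4: Correct value = 12, but claimed value = 2
Conclusion: Record 810 has the error.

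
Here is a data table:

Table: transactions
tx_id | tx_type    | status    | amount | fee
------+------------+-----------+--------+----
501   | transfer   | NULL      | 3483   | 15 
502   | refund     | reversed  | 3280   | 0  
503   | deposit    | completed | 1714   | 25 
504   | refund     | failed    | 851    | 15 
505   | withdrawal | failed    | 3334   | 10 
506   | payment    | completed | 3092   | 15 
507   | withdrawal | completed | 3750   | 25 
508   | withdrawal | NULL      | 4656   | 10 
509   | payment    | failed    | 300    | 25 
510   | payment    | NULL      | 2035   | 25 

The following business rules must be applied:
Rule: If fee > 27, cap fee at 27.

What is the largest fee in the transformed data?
25

Step 1: Original maximum fee = 25
Step 2: Check cap of 27 against maximum
Step 3: No records exceed the cap (max 25 <= cap 27), so no capping applies
Step 4: Maximum after transformation = 25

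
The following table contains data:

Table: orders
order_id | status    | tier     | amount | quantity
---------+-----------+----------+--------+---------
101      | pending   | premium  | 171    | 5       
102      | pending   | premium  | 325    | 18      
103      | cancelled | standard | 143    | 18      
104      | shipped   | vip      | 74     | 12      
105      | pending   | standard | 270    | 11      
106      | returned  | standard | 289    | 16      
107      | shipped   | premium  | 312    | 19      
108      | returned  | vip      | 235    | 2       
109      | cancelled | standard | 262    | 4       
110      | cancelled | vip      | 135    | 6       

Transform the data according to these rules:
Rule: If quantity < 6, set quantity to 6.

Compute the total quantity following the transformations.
118

Step 1: 3 records have quantity < 6
Step 2: These records originally summed to 11
Step 3: After setting to minimum: 3 × 6 = 18
Step 4: Unaffected records sum: 100
Step 5: Final sum = 18 + 100 = 118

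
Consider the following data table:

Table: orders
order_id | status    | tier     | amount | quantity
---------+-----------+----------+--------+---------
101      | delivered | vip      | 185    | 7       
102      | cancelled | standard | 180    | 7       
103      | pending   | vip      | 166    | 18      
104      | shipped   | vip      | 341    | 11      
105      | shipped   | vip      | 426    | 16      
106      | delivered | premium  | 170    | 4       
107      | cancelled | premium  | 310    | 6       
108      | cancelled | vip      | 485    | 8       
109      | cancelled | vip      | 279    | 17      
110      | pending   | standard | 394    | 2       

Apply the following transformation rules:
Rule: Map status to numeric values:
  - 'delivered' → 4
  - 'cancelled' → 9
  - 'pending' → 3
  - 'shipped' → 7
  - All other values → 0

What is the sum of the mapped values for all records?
64

Step 1: Apply mapping to each record
Step 2: Count by status:
  'delivered': 2 records × 4 = 8
  'cancelled': 4 records × 9 = 36
  'pending': 2 records × 3 = 6
  'shipped': 2 records × 7 = 14
Step 3: Sum all mapped values = 64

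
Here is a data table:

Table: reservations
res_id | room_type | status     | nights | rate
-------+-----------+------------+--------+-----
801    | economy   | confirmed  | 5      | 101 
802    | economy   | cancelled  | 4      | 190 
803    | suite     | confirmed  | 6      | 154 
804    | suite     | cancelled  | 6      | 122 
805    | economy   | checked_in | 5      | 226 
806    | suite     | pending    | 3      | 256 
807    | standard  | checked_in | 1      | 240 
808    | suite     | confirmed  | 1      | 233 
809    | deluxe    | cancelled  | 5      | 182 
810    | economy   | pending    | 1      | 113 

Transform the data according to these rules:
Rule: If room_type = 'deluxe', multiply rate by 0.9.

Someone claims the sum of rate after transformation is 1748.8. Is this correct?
No, the correct result is 1798.8.

Step 1: Calculate the correct sum after transformation
Step 2: Apply multiplier 0.9 to records where room_type = 'deluxe'
Step 3: Correct result = 1798.8
Step 4: Claimed result = 1748.8
Step 5: 1798.8 ≠ 1748.8
Conclusion: The claimed result is incorrect. The correct answer is 1798.8.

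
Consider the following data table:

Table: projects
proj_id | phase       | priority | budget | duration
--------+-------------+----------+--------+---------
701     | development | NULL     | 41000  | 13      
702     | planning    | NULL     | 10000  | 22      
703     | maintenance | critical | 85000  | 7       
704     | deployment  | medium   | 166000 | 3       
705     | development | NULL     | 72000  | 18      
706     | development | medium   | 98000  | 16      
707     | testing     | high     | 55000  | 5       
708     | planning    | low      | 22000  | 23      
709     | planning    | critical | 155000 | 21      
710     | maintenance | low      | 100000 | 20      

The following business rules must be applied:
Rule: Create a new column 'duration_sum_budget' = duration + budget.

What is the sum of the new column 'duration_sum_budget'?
804148

Step 1: For each record, compute duration + budget
Example calculations:
  13 + 41000 = 41013
  22 + 10000 = 10022
  7 + 85000 = 85007
  ...
Step 2: Sum all derived values
Step 3: Total = 804148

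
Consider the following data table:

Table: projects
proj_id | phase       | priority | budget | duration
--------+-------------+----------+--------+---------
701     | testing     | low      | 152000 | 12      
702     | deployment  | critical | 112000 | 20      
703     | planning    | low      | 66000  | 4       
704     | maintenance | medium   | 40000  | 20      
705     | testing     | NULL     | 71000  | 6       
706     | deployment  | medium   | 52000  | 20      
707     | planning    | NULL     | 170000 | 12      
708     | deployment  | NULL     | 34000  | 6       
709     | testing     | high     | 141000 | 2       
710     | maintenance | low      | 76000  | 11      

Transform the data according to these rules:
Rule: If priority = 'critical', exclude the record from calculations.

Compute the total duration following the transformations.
93

Step 1: Identify records where priority = 'critical'
Step 2: The excluded records sum to 20
Step 3: Original total duration = 113
Step 4: Remaining total = 113 - 20 = 93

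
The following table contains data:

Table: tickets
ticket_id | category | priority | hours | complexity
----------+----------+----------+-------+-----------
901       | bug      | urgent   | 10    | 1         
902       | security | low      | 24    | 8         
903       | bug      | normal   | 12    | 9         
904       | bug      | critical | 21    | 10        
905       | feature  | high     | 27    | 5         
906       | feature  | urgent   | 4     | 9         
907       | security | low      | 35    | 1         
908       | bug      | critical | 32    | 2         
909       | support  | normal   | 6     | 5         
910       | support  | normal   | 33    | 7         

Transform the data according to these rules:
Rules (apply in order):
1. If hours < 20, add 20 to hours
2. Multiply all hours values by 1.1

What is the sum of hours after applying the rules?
312.4

Step 1: Apply Rule 1 - Add 20 to records with hours < 20
  - 4 records affected: 32 + (4 × 20) = 112
  - Unaffected records: 172
  - Sum after Rule 1: 284
Step 2: Apply Rule 2 - Multiply all by 1.1
  - 284 × 1.1 = 312.4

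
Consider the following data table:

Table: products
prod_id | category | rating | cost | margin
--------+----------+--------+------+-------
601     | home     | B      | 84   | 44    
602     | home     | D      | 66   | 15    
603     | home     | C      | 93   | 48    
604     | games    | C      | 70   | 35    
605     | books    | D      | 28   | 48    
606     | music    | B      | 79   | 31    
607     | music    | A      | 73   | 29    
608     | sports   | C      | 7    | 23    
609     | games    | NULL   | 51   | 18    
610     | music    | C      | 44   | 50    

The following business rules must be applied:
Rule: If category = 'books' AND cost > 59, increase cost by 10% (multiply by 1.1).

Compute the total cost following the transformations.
595

Step 1: Find records where category = 'books' AND cost > 59
Step 2: 0 records match, summing to 0
Step 3: After multiplier: 0 × 1.1 = 0.0
Step 4: Unaffected records sum: 595
Step 5: Final sum = 0.0 + 595 = 595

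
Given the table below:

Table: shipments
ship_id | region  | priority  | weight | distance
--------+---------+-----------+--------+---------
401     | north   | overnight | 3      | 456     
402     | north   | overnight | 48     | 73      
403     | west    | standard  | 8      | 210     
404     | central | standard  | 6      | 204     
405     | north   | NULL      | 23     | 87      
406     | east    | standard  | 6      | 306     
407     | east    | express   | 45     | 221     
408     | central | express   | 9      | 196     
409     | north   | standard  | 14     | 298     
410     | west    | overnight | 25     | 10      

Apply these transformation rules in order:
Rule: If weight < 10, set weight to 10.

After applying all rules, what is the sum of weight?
205

Step 1: 5 records have weight < 10
Step 2: These records originally summed to 32
Step 3: After setting to minimum: 5 × 10 = 50
Step 4: Unaffected records sum: 155
Step 5: Final sum = 50 + 155 = 205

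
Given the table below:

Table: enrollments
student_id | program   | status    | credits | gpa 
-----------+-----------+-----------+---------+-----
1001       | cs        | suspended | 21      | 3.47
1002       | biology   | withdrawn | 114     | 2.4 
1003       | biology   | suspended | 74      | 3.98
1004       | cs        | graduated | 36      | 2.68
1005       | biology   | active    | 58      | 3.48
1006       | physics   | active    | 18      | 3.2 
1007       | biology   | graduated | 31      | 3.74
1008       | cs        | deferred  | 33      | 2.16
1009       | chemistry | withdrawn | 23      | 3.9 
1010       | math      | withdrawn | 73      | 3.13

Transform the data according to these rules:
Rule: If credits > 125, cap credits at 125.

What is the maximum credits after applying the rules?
114

Step 1: Original maximum credits = 114
Step 2: Check cap of 125 against maximum
Step 3: No records exceed the cap (max 114 <= cap 125), so no capping applies
Step 4: Maximum after transformation = 114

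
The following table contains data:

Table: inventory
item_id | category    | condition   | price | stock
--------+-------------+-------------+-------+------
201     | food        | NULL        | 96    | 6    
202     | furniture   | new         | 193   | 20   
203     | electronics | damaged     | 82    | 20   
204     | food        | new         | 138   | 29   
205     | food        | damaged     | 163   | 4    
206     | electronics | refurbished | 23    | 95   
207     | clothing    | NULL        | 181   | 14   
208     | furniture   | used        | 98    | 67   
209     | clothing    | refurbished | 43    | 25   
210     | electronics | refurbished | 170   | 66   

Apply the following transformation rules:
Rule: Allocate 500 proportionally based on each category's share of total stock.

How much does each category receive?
clothing: 56.36, electronics: 261.56, food: 56.36, furniture: 125.72

Step 1: Calculate total stock = 346
Step 2: Calculate each category's proportion:
  clothing: 39/346 = 11.27% → 56.36
  electronics: 181/346 = 52.31% → 261.56
  food: 39/346 = 11.27% → 56.36
  furniture: 87/346 = 25.14% → 125.72
Step 3: Verify: sum of allocations ≈ 500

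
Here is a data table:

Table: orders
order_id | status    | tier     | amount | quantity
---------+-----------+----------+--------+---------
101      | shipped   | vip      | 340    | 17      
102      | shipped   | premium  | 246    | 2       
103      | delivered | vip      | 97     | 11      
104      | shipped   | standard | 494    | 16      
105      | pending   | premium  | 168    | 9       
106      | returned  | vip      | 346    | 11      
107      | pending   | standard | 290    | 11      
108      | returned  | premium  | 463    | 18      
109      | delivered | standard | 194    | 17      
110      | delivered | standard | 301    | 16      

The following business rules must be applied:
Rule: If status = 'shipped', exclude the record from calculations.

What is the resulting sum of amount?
1859

Step 1: Identify records where status = 'shipped'
Step 2: The excluded records sum to 1080
Step 3: Original total amount = 2939
Step 4: Remaining total = 2939 - 1080 = 1859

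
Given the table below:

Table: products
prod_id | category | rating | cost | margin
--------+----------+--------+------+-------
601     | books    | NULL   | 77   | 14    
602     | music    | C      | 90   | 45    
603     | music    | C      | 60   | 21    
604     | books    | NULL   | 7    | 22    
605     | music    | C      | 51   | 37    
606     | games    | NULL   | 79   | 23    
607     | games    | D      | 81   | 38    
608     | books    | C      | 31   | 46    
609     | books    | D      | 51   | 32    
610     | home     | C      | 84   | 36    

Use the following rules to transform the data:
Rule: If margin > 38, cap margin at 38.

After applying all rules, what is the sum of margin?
299

Step 1: 2 records have margin > 38
Step 2: These records originally summed to 91
Step 3: After capping: 2 × 38 = 76
Step 4: Unaffected records sum: 223
Step 5: Final sum = 76 + 223 = 299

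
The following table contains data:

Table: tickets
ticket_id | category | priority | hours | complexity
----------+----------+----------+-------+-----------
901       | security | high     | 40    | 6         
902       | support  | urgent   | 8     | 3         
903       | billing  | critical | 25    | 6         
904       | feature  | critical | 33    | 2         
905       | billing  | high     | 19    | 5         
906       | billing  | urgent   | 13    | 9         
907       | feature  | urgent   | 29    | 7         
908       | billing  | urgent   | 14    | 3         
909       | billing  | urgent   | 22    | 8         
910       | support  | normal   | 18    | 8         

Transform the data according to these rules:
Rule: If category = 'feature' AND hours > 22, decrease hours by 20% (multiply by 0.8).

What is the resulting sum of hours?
208.6

Step 1: Find records where category = 'feature' AND hours > 22
Step 2: 2 records match, summing to 62
Step 3: After multiplier: 62 × 0.8 = 49.6
Step 4: Unaffected records sum: 159
Step 5: Final sum = 49.6 + 159 = 208.6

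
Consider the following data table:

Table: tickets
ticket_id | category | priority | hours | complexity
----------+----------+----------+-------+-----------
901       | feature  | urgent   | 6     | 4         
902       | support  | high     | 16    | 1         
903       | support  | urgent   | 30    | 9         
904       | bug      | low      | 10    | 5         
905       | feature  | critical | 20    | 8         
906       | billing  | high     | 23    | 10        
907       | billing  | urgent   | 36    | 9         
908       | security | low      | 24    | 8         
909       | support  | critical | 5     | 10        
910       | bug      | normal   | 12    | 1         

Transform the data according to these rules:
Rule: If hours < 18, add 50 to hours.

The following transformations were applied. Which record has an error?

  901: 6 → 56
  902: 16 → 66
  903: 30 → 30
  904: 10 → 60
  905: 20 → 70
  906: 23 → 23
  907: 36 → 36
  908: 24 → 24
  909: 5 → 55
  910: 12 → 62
Record 905 has an error. The correct transformed value should be 20, not 70.

Step 1: Check each record against the rule
Step 2: Record 905 has hours = 20
Step 3: Since 20 >= 18, the bonus should not have been applied
Step 4: Correct value = 20, but claimed value = 70
Conclusion: Record 905 has the error.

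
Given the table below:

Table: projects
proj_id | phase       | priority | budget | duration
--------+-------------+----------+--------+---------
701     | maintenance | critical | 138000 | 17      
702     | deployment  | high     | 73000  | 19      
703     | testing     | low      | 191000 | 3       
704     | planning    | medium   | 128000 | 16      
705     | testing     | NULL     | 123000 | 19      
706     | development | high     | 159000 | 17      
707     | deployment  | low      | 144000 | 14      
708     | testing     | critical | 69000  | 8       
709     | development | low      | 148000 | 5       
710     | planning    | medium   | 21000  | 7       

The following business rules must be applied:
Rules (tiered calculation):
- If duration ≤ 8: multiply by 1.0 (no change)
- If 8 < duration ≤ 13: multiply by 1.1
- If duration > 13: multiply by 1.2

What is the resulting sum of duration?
145.4

Step 1: Tier 1 (duration ≤ 8): 4 records, sum = 23 × 1.0 = 23.0
Step 2: Tier 2 (8 < duration ≤ 13): 0 records, sum = 0 × 1.1 = 0.0
Step 3: Tier 3 (duration > 13): 6 records, sum = 102 × 1.2 = 122.4
Step 4: Final sum = 23.0 + 0.0 + 122.4 = 145.4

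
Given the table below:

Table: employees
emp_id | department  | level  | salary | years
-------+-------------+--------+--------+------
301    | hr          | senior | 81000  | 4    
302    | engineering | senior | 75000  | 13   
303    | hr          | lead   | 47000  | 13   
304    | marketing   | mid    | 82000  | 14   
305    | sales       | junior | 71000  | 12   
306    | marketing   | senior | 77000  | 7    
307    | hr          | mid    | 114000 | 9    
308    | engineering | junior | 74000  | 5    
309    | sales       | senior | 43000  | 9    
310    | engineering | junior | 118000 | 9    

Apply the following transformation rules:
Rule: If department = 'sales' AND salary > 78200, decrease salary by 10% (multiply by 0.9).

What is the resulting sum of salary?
782000

Step 1: Find records where department = 'sales' AND salary > 78200
Step 2: 0 records match, summing to 0
Step 3: After multiplier: 0 × 0.9 = 0.0
Step 4: Unaffected records sum: 782000
Step 5: Final sum = 0.0 + 782000 = 782000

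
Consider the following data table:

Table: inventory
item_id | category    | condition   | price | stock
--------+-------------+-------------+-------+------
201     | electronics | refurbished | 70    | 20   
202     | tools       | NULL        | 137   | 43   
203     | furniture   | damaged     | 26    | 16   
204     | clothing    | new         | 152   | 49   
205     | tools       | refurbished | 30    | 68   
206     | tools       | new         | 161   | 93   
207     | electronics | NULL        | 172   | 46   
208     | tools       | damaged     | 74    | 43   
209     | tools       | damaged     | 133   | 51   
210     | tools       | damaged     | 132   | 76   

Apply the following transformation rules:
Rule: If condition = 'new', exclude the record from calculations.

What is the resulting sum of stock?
363

Step 1: Identify records where condition = 'new'
Step 2: The excluded records sum to 142
Step 3: Original total stock = 505
Step 4: Remaining total = 505 - 142 = 363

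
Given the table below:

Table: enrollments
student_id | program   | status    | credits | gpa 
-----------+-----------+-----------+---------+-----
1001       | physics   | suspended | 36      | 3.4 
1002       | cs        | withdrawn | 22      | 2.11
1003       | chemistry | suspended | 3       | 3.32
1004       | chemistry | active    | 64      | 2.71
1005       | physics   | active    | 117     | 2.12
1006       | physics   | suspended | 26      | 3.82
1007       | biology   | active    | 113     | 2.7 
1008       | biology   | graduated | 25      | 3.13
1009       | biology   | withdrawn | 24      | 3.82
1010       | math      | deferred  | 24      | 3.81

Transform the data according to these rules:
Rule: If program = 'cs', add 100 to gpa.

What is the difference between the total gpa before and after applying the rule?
100.0

Step 1: Original sum of gpa = 30.94
Step 2: 1 records have program = 'cs'
Step 3: Each affected record changes by 100
Step 4: Total change = 1 × 100 = 100
Step 5: New sum = 30.94 + 100 = 130.94
Step 6: Difference = |130.94 - 30.94| = 100.0
        (Sum increased by 100.0)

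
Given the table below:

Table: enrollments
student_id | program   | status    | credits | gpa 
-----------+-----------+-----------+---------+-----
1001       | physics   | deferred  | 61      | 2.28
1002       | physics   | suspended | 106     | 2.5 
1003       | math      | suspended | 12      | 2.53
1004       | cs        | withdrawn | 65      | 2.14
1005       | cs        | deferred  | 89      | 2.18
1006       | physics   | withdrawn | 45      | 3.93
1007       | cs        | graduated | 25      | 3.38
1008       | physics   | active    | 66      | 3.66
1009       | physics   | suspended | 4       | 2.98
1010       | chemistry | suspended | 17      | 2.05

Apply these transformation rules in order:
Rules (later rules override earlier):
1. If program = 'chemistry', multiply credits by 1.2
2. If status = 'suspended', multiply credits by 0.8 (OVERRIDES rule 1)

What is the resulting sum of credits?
462.2

Step 1: Rule 2 takes priority for records with status = 'suspended'
  - 4 records: 139 × 0.8 = 111.2
Step 2: Rule 1 applies to remaining records with program = 'chemistry'
  - 0 records: 0 × 1.2 = 0.0
Step 3: Other records unchanged: 351
Step 4: Final sum = 111.2 + 0.0 + 351 = 462.2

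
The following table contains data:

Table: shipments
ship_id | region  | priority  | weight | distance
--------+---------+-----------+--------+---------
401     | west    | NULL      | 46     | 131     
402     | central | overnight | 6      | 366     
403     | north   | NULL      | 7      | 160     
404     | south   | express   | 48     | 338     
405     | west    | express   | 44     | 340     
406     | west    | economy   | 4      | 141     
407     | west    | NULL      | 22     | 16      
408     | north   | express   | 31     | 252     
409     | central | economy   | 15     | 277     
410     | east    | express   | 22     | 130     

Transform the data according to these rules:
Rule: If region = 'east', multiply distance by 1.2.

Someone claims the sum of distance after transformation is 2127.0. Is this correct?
No, the correct result is 2177.0.

Step 1: Calculate the correct sum after transformation
Step 2: Apply multiplier 1.2 to records where region = 'east'
Step 3: Correct result = 2177.0
Step 4: Claimed result = 2127.0
Step 5: 2177.0 ≠ 2127.0
Conclusion: The claimed result is incorrect. The correct answer is 2177.0.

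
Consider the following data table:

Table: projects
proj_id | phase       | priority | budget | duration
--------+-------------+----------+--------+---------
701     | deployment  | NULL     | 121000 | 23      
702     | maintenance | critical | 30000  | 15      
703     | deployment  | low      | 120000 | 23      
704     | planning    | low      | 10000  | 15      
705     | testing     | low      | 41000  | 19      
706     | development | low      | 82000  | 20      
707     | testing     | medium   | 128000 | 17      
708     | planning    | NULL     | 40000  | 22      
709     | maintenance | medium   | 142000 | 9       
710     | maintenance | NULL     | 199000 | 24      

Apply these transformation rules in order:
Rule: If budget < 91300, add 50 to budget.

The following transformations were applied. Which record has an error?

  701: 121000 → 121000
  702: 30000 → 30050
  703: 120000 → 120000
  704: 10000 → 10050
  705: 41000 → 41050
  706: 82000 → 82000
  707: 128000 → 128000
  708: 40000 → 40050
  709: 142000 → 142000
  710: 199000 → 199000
Record 706 has an error. The correct transformed value should be 82050, not 82000.

Step 1: Check each record against the rule
Step 2: Record 706 has budget = 82000
Step 3: Since 82000 < 91300, the bonus should have been applied
Step 4: Correct value = 82050, but claimed value = 82000
Conclusion: Record 706 has the error.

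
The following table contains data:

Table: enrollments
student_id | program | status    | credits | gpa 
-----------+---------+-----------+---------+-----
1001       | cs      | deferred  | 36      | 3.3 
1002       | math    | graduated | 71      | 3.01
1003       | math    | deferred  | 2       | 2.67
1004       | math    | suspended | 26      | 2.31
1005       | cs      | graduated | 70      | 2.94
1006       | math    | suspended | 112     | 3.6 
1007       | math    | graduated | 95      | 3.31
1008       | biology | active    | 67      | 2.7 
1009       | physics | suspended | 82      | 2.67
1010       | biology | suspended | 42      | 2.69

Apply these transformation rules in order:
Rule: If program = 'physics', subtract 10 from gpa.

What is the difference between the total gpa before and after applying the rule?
10.0

Step 1: Original sum of gpa = 29.2
Step 2: 1 records have program = 'physics'
Step 3: Each affected record changes by -10
Step 4: Total change = 1 × -10 = -10
Step 5: New sum = 29.2 + -10 = 19.2
Step 6: Difference = |19.2 - 29.2| = 10.0
        (Sum decreased by 10.0)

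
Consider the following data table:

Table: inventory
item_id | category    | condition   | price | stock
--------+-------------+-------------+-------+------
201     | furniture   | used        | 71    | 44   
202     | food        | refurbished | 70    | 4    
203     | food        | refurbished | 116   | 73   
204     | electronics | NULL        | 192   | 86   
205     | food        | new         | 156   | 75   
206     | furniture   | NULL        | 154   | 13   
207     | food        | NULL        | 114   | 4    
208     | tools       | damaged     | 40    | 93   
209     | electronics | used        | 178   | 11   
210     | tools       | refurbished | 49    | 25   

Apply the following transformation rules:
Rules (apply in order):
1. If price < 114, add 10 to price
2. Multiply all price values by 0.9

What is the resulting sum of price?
1062.0

Step 1: Apply Rule 1 - Add 10 to records with price < 114
  - 4 records affected: 230 + (4 × 10) = 270
  - Unaffected records: 910
  - Sum after Rule 1: 1180
Step 2: Apply Rule 2 - Multiply all by 0.9
  - 1180 × 0.9 = 1062.0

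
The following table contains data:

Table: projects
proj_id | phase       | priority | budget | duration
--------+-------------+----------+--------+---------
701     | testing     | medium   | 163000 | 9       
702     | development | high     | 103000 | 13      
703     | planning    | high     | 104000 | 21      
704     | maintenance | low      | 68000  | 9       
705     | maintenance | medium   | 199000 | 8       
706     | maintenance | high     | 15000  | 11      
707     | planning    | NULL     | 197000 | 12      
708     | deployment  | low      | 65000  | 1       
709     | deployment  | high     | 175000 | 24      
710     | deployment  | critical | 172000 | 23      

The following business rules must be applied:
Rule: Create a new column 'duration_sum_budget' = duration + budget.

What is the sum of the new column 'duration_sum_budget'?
1261131

Step 1: For each record, compute duration + budget
Example calculations:
  9 + 163000 = 163009
  13 + 103000 = 103013
  21 + 104000 = 104021
  ...
Step 2: Sum all derived values
Step 3: Total = 1261131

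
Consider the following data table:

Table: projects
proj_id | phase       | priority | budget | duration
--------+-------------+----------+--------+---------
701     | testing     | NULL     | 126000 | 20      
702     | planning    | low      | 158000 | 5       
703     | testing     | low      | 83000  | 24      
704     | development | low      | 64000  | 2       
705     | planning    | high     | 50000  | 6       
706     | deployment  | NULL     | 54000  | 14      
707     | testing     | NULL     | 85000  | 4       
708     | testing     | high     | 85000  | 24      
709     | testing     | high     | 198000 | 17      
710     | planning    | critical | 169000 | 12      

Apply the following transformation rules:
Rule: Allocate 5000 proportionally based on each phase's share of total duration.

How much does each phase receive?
deployment: 546.88, development: 78.12, planning: 898.44, testing: 3476.56

Step 1: Calculate total duration = 128
Step 2: Calculate each phase's proportion:
  deployment: 14/128 = 10.94% → 546.88
  development: 2/128 = 1.56% → 78.12
  planning: 23/128 = 17.97% → 898.44
  testing: 89/128 = 69.53% → 3476.56
Step 3: Verify: sum of allocations ≈ 5000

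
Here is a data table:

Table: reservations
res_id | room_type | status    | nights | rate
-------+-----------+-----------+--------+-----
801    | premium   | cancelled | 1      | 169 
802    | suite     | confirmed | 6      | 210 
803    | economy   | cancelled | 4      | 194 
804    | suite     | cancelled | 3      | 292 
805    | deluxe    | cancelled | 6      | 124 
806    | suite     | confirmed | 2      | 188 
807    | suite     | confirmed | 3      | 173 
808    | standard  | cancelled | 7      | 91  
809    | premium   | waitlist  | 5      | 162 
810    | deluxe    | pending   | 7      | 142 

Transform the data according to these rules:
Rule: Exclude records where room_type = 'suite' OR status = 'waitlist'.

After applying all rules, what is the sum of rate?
720

Step 1: Find records where room_type = 'suite' OR status = 'waitlist'
Step 2: 5 records match, summing to 1025
Step 3: Original sum: 1745
Step 4: Remaining sum = 1745 - 1025 = 720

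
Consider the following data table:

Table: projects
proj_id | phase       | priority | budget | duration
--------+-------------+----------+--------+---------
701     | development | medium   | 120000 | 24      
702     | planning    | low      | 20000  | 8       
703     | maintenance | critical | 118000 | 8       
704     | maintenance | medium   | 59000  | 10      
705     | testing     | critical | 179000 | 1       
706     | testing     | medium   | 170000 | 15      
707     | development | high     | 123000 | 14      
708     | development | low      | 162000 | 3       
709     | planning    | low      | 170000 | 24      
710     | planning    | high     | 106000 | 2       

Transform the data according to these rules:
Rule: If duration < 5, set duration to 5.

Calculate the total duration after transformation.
118

Step 1: 3 records have duration < 5
Step 2: These records originally summed to 6
Step 3: After setting to minimum: 3 × 5 = 15
Step 4: Unaffected records sum: 103
Step 5: Final sum = 15 + 103 = 118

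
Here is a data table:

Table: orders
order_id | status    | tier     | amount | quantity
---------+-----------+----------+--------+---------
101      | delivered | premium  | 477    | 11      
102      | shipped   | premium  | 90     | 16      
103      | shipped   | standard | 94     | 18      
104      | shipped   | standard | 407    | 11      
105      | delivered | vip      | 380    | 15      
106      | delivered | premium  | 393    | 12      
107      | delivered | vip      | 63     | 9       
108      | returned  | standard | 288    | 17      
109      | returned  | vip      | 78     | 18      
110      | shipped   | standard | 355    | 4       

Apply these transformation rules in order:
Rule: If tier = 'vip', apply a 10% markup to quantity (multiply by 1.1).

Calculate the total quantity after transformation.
135.2

Step 1: Records with tier = 'vip' have total quantity = 42
Step 2: Apply multiplier: 42 × 1.1 = 46.2
Step 3: Other records total: 89
Step 4: Final sum = 46.2 + 89 = 135.2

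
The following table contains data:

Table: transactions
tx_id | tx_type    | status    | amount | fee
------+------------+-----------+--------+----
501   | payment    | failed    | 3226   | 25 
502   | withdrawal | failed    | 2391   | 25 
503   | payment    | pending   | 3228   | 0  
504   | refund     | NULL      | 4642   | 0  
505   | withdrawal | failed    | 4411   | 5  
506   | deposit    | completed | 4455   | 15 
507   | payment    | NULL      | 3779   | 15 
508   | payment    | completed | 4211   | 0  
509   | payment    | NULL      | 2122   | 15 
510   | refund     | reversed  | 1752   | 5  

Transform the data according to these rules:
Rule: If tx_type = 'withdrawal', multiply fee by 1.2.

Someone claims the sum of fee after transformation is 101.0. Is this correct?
No, the correct result is 111.0.

Step 1: Calculate the correct sum after transformation
Step 2: Apply multiplier 1.2 to records where tx_type = 'withdrawal'
Step 3: Correct result = 111.0
Step 4: Claimed result = 101.0
Step 5: 111.0 ≠ 101.0
Conclusion: The claimed result is incorrect. The correct answer is 111.0.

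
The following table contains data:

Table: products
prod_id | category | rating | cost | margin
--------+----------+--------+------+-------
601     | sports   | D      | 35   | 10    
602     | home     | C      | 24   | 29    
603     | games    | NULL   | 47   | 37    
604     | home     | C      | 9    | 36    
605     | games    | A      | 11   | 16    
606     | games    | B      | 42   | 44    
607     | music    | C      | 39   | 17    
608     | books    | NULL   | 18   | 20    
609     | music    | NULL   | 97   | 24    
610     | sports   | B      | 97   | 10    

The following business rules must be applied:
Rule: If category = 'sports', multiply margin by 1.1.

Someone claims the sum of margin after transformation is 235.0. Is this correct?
No, the correct result is 245.0.

Step 1: Calculate the correct sum after transformation
Step 2: Apply multiplier 1.1 to records where category = 'sports'
Step 3: Correct result = 245.0
Step 4: Claimed result = 235.0
Step 5: 245.0 ≠ 235.0
Conclusion: The claimed result is incorrect. The correct answer is 245.0.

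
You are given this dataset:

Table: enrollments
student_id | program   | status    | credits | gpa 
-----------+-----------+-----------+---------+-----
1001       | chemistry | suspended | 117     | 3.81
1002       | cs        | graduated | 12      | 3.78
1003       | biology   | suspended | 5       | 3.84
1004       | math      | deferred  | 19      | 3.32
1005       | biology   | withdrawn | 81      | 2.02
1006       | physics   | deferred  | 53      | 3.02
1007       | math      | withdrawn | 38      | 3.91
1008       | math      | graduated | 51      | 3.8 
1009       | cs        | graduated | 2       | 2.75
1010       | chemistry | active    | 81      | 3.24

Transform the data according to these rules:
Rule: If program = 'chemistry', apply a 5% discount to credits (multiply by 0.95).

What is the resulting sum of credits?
449.1

Step 1: Records with program = 'chemistry' have total credits = 198
Step 2: Apply multiplier: 198 × 0.95 = 188.1
Step 3: Other records total: 261
Step 4: Final sum = 188.1 + 261 = 449.1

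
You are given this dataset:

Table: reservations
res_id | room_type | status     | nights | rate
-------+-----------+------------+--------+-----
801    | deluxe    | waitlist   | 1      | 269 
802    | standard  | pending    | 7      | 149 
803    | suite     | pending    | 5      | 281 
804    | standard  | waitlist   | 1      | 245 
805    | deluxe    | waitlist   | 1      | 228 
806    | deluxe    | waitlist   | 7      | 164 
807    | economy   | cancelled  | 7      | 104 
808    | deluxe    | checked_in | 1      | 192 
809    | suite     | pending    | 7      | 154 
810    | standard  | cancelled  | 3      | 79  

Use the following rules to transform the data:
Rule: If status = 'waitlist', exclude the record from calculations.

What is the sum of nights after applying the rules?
30

Step 1: Identify records where status = 'waitlist'
Step 2: The excluded records sum to 10
Step 3: Original total nights = 40
Step 4: Remaining total = 40 - 10 = 30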